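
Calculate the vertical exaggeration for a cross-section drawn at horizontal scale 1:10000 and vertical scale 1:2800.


VE = horizontal_scale / vertical_scale = 10000 / 2800 ≈ 3.6

3.6x


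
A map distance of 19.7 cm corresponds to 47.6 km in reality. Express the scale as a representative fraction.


ground = 47.6 km = 4760000 cm; RF denominator = ground / map = 4760000 / 19.7 ≈ 241624; RF = 1:241624

1:241624


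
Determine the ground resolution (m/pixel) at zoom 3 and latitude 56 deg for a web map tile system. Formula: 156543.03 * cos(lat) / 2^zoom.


res = 156543.03 * cos(56) / 2^3 = 156543.03 * 0.5591929 / 8 = 10942.22 m/pixel

10942.22 m/pixel


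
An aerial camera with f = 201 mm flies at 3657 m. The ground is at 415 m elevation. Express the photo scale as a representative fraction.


scale = f / (H - h) = 201 mm / 3242 m = 201 / 3242000 = 1:16129

1:16129


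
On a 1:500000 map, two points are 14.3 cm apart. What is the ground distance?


ground = 14.3 cm * 500000 / 100 = 71500.0 m = 71.5 km

71.5 km


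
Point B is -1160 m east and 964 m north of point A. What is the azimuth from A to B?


az = atan2(-1160, 964) = -50.3 deg
adjusted to 0-360: 309.7 degrees

309.7 degrees


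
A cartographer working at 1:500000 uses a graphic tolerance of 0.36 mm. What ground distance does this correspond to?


ground = 0.36 mm * 500000 / 1000 = 180.0 m

180.0 m


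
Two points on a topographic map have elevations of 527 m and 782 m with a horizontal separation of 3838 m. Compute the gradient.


gradient = (782 - 527) / 3838 = 255 / 3838 = 0.0664

0.0664


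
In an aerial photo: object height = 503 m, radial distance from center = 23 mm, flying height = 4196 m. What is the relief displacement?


d = h * r / H = 503 * 23 / 4196 = 2.76 mm

2.76 mm


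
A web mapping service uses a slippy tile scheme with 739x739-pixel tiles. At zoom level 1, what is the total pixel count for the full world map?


tiles per axis = 2^1 = 2
total tiles = 2^2 = 4
pixels per axis = 2 * 739 = 1478
total pixels = 1478^2 = 2184484

2184484 pixels


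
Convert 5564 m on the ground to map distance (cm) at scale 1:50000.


map_cm = 5564 * 100 / 50000 = 11.128 cm ≈ 11.13 cm

11.13 cm


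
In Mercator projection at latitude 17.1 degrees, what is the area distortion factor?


area_distortion = 1/cos^2(17.1) = 1.095

1.095


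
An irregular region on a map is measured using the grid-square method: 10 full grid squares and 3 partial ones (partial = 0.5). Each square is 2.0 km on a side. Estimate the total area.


effective squares = 10 + 3 * 0.5 = 11.5
area = 11.5 * 4.0 = 46.0 km^2

46.0 km^2


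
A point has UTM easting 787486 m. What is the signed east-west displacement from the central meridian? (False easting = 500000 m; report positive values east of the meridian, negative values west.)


displacement = 787486 - 500000 = 287486 m

287486 m


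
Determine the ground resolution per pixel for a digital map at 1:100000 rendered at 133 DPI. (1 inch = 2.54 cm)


pixel_cm = 2.54 / 133 ≈ 0.019098 cm
ground = pixel_cm * 100000 / 100 = 2.54 * 100000 / (133 * 100) = 254000 / 13300 ≈ 19.1 m

19.1 m


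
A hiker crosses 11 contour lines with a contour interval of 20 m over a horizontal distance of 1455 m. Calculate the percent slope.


elevation change = 11 * 20 = 220 m
slope = 220 / 1455 * 100 = 15.1%

15.1%


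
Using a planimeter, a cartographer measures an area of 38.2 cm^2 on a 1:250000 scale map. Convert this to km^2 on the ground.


ground_area = 38.2 * (250000/100)^2 = 238750000.0 m^2 = 238.75 km^2

238.75 km^2


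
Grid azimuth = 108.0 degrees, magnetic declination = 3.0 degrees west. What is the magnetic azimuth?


magnetic azimuth = grid azimuth - declination (east +ve)
mag_az = 108.0 - -3.0 = 111.0 degrees

111.0 degrees


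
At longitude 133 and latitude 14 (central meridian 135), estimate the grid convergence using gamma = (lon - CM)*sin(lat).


gamma = (133 - 135) * sin(14) = -2 * 0.241922 = -0.484 degrees

-0.484 degrees


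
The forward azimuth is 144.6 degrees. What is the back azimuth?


back azimuth = (144.6 + 180) mod 360 = 324.6 degrees

324.6 degrees


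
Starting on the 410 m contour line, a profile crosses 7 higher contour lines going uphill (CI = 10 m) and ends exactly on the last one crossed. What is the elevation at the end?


elevation = 410 + 7 * 10 = 480 m

480 m


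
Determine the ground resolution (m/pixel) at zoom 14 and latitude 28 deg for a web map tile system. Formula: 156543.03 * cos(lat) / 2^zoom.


res = 156543.03 * cos(28) / 2^14 = 156543.03 * 0.88294759 / 16384 = 8.44 m/pixel

8.44 m/pixel


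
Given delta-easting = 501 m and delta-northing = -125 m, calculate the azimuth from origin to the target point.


az = atan2(501, -125) = 104.0 deg
adjusted to 0-360: 104.0 degrees

104.0 degrees


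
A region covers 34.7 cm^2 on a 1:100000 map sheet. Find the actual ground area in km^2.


ground_area = 34.7 * (100000/100)^2 = 34700000.0 m^2 = 34.7 km^2

34.7 km^2


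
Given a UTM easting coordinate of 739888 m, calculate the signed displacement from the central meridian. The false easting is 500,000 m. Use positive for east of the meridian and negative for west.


displacement = 739888 - 500000 = 239888 m

239888 m


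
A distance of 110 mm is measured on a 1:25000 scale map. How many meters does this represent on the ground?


ground = 110 mm * 25000 / 1000 = 2750.0 m

2750.0 m


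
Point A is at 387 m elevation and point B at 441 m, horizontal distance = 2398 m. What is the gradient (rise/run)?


gradient = (441 - 387) / 2398 = 54 / 2398 = 0.0225

0.0225


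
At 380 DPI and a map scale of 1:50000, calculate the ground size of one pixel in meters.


pixel_cm = 2.54 / 380 ≈ 0.006684 cm
ground = pixel_cm * 50000 / 100 = 2.54 * 50000 / (380 * 100) = 127000 / 38000 ≈ 3.34 m

3.34 m


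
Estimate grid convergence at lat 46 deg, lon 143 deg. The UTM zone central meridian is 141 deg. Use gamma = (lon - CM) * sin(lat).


gamma = (143 - 141) * sin(46) = 2 * 0.71934 = 1.439 degrees

1.439 degrees


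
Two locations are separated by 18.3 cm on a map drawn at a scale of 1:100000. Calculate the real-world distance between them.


ground = 18.3 cm * 100000 / 100 = 18300.0 m = 18.3 km

18.3 km


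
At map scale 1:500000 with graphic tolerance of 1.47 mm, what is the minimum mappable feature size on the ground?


ground = 1.47 mm * 500000 / 1000 = 735.0 m

735.0 m


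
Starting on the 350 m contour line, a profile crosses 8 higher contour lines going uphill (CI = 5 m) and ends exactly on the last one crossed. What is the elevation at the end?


elevation = 350 + 8 * 5 = 390 m

390 m


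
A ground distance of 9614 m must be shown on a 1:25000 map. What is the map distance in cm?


map_cm = 9614 * 100 / 25000 = 38.456 cm ≈ 38.46 cm

38.46 cm


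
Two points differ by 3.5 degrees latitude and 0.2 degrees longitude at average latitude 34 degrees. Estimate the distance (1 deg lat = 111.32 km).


dlat_km = 3.5 * 111.32 = 389.62
dlon_km = 0.2 * 111.32 * cos(34) ≈ 18.458
dist = sqrt(389.62^2 + 18.458^2) ≈ 390.1 km

390.1 km


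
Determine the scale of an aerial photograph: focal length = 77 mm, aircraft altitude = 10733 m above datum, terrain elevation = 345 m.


scale = f / (H - h) = 77 mm / 10388 m = 77 / 10388000 = 1:134909

1:134909


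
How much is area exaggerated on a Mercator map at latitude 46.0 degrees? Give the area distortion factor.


area_distortion = 1/cos^2(46.0) = 2.072

2.072


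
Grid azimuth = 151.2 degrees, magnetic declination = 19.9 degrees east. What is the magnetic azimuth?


magnetic azimuth = grid azimuth - declination (east +ve)
mag_az = 151.2 - 19.9 = 131.3 degrees

131.3 degrees


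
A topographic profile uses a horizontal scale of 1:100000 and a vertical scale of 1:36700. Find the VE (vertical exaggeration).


VE = horizontal_scale / vertical_scale = 100000 / 36700 ≈ 2.7

2.7x


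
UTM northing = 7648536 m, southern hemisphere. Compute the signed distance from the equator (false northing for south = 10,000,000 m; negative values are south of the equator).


For southern: actual = 7648536 - 10000000 = -2351464 m

-2351464 m


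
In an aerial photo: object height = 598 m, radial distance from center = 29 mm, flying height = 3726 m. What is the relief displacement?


d = h * r / H = 598 * 29 / 3726 = 4.65 mm

4.65 mm


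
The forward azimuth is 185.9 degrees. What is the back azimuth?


back azimuth = (185.9 + 180) mod 360 = 5.9 degrees

5.9 degrees


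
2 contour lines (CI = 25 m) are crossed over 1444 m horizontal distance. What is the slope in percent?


elevation change = 2 * 25 = 50 m
slope = 50 / 1444 * 100 = 3.5%

3.5%


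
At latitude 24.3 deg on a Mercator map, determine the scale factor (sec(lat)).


SF = 1 / cos(24.3) = 1 / 0.911403 = 1.097

1.097


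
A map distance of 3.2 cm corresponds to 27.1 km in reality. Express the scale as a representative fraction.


ground = 27.1 km = 2710000 cm; RF denominator = ground / map = 2710000 / 3.2 = 846875; RF = 1:846875

1:846875


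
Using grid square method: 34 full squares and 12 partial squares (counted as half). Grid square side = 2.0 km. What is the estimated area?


effective squares = 34 + 12 * 0.5 = 40.0
area = 40.0 * 4.0 = 160.0 km^2

160.0 km^2


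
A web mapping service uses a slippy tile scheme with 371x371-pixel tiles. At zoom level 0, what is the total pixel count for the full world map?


tiles per axis = 2^0 = 1
total tiles = 1^2 = 1
pixels per axis = 1 * 371 = 371
total pixels = 371^2 = 137641

137641 pixels


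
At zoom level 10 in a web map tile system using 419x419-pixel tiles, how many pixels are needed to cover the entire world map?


tiles per axis = 2^10 = 1024
total tiles = 1024^2 = 1048576
pixels per axis = 1024 * 419 = 429056
total pixels = 429056^2 = 184089051136

184089051136 pixels


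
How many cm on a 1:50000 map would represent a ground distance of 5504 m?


map_cm = 5504 * 100 / 50000 = 11.008 cm ≈ 11.01 cm

11.01 cm


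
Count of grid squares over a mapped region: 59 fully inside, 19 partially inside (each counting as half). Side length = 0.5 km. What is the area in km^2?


effective squares = 59 + 19 * 0.5 = 68.5
area = 68.5 * 0.25 = 17.125 km^2

17.125 km^2


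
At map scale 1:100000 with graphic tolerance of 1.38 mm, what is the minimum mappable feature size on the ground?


ground = 1.38 mm * 100000 / 1000 = 138.0 m

138.0 m


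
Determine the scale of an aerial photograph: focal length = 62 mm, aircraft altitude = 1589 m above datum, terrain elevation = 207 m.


scale = f / (H - h) = 62 mm / 1382 m = 62 / 1382000 = 1:22290

1:22290


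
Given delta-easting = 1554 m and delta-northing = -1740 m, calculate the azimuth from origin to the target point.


az = atan2(1554, -1740) = 138.2 deg
adjusted to 0-360: 138.2 degrees

138.2 degrees


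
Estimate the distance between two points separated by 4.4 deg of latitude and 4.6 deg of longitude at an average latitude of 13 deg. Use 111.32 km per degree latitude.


dlat_km = 4.4 * 111.32 = 489.808
dlon_km = 4.6 * 111.32 * cos(13) ≈ 498.948
dist = sqrt(489.808^2 + 498.948^2) ≈ 699.2 km

699.2 km


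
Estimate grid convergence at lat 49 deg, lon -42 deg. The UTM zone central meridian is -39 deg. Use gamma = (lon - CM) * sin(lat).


gamma = (-42 - -39) * sin(49) = -3 * 0.75471 = -2.264 degrees

-2.264 degrees


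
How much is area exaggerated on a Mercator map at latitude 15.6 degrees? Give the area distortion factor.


area_distortion = 1/cos^2(15.6) = 1.078

1.078


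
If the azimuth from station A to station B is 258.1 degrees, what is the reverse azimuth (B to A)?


back azimuth = (258.1 + 180) mod 360 = 78.1 degrees

78.1 degrees


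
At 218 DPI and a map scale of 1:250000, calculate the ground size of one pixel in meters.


pixel_cm = 2.54 / 218 ≈ 0.011651 cm
ground = pixel_cm * 250000 / 100 = 2.54 * 250000 / (218 * 100) = 635000 / 21800 ≈ 29.13 m

29.13 m


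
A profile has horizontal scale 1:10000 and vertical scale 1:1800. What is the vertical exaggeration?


VE = horizontal_scale / vertical_scale = 10000 / 1800 ≈ 5.6

5.6x


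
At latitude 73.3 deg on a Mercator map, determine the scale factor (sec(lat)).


SF = 1 / cos(73.3) = 1 / 0.287361 = 3.48

3.48


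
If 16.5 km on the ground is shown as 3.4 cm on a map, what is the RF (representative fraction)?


ground = 16.5 km = 1650000 cm; RF denominator = ground / map = 1650000 / 3.4 ≈ 485294; RF = 1:485294

1:485294


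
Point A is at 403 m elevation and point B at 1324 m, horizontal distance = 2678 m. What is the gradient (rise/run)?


gradient = (1324 - 403) / 2678 = 921 / 2678 = 0.3439

0.3439


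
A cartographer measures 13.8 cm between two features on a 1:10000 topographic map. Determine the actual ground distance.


ground = 13.8 cm * 10000 / 100 = 1380.0 m = 1.38 km

1.38 km


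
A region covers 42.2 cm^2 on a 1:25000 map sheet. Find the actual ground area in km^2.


ground_area = 42.2 * (25000/100)^2 = 2637500.0 m^2 = 2.6375 km^2 ≈ 2.638 km^2

2.638 km^2


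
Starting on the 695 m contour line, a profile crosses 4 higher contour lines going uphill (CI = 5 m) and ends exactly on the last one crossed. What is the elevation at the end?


elevation = 695 + 4 * 5 = 715 m

715 m


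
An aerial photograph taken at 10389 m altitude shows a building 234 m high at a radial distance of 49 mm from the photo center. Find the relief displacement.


d = h * r / H = 234 * 49 / 10389 = 1.1 mm

1.1 mm


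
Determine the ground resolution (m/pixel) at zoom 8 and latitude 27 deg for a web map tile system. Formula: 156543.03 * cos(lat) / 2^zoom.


res = 156543.03 * cos(27) / 2^8 = 156543.03 * 0.89100652 / 256 = 544.85 m/pixel

544.85 m/pixel


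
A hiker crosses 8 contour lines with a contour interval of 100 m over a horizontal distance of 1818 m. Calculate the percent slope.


elevation change = 8 * 100 = 800 m
slope = 800 / 1818 * 100 = 44.0%

44.0%


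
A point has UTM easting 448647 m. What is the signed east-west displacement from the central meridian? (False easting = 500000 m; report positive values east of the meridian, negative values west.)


displacement = 448647 - 500000 = -51353 m

-51353 m


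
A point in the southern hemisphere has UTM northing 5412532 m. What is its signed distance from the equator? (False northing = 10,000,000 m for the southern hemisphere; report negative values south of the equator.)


For southern: actual = 5412532 - 10000000 = -4587468 m

-4587468 m


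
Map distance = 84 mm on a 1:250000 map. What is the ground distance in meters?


ground = 84 mm * 250000 / 1000 = 21000.0 m

21000.0 m


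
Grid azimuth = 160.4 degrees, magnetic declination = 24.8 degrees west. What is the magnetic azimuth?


magnetic azimuth = grid azimuth - declination (east +ve)
mag_az = 160.4 - -24.8 = 185.2 degrees

185.2 degrees


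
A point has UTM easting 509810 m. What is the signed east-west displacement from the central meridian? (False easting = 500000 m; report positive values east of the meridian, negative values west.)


displacement = 509810 - 500000 = 9810 m

9810 m


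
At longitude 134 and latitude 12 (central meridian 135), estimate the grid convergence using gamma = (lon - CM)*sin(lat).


gamma = (134 - 135) * sin(12) = -1 * 0.207912 = -0.208 degrees

-0.208 degrees


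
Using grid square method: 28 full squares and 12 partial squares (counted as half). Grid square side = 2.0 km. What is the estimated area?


effective squares = 28 + 12 * 0.5 = 34.0
area = 34.0 * 4.0 = 136.0 km^2

136.0 km^2


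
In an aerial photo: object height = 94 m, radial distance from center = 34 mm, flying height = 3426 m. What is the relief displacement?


d = h * r / H = 94 * 34 / 3426 = 0.93 mm

0.93 mm


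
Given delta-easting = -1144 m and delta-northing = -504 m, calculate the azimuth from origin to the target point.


az = atan2(-1144, -504) = -113.8 deg
adjusted to 0-360: 246.2 degrees

246.2 degrees


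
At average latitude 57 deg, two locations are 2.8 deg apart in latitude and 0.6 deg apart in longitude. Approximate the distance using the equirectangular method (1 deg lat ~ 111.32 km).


dlat_km = 2.8 * 111.32 = 311.696
dlon_km = 0.6 * 111.32 * cos(57) ≈ 36.378
dist = sqrt(311.696^2 + 36.378^2) ≈ 313.8 km

313.8 km


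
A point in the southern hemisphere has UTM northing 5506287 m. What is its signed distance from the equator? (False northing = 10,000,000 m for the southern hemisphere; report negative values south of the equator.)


For southern: actual = 5506287 - 10000000 = -4493713 m

-4493713 m


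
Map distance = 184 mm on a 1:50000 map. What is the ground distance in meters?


ground = 184 mm * 50000 / 1000 = 9200.0 m

9200.0 m


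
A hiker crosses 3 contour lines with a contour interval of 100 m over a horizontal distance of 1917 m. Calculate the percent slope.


elevation change = 3 * 100 = 300 m
slope = 300 / 1917 * 100 = 15.6%

15.6%


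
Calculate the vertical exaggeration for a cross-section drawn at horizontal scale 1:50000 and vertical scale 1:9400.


VE = horizontal_scale / vertical_scale = 50000 / 9400 ≈ 5.3

5.3x


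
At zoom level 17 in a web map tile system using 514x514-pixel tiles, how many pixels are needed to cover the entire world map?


tiles per axis = 2^17 = 131072
total tiles = 131072^2 = 17179869184
pixels per axis = 131072 * 514 = 67371008
total pixels = 67371008^2 = 4538852718936064

4538852718936064 pixels


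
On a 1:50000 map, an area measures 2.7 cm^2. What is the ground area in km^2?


ground_area = 2.7 * (50000/100)^2 = 675000.0 m^2 = 0.675 km^2

0.675 km^2


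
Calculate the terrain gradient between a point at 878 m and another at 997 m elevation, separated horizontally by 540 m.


gradient = (997 - 878) / 540 = 119 / 540 = 0.2204

0.2204


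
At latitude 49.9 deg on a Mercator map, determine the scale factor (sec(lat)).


SF = 1 / cos(49.9) = 1 / 0.644124 = 1.552

1.552


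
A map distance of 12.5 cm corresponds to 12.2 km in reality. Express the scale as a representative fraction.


ground = 12.2 km = 1220000 cm; RF denominator = ground / map = 1220000 / 12.5 = 97600; RF = 1:97600

1:97600


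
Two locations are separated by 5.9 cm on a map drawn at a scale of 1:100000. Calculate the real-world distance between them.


ground = 5.9 cm * 100000 / 100 = 5900.0 m = 5.9 km

5.9 km


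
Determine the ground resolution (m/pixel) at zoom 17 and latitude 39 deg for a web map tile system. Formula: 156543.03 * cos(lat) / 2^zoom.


res = 156543.03 * cos(39) / 2^17 = 156543.03 * 0.77714596 / 131072 = 0.93 m/pixel

0.93 m/pixel


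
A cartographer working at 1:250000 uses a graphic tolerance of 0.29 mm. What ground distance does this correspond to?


ground = 0.29 mm * 250000 / 1000 = 72.5 m

72.5 m


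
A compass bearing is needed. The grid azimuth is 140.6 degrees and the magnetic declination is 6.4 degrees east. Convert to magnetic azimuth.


magnetic azimuth = grid azimuth - declination (east +ve)
mag_az = 140.6 - 6.4 = 134.2 degrees

134.2 degrees


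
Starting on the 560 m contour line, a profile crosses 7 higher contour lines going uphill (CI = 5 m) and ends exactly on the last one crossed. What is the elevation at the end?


elevation = 560 + 7 * 5 = 595 m

595 m


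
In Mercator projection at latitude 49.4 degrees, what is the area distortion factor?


area_distortion = 1/cos^2(49.4) = 2.361

2.361


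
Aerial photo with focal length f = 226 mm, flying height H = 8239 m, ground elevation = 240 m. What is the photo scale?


scale = f / (H - h) = 226 mm / 7999 m = 226 / 7999000 = 1:35394

1:35394


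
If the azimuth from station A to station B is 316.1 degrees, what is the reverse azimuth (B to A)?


back azimuth = (316.1 + 180) mod 360 = 136.1 degrees

136.1 degrees


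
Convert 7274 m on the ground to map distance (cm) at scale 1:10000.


map_cm = 7274 * 100 / 10000 = 72.74 cm

72.74 cm


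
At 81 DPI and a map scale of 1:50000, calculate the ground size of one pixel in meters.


pixel_cm = 2.54 / 81 ≈ 0.031358 cm
ground = pixel_cm * 50000 / 100 = 2.54 * 50000 / (81 * 100) = 127000 / 8100 ≈ 15.68 m

15.68 m


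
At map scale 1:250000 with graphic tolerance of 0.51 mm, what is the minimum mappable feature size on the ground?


ground = 0.51 mm * 250000 / 1000 = 127.5 m

127.5 m


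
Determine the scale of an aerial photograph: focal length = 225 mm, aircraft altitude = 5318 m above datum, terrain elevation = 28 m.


scale = f / (H - h) = 225 mm / 5290 m = 225 / 5290000 = 1:23511

1:23511


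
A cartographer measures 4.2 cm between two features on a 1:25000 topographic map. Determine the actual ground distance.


ground = 4.2 cm * 25000 / 100 = 1050.0 m = 1.05 km

1.05 km


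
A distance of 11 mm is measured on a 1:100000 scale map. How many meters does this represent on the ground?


ground = 11 mm * 100000 / 1000 = 1100.0 m

1100.0 m


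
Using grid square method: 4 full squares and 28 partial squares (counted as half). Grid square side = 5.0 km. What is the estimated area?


effective squares = 4 + 28 * 0.5 = 18.0
area = 18.0 * 25.0 = 450.0 km^2

450.0 km^2


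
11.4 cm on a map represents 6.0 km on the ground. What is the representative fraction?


ground = 6.0 km = 600000 cm; RF denominator = ground / map = 600000 / 11.4 ≈ 52632; RF = 1:52632

1:52632


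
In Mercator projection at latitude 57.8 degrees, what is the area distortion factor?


area_distortion = 1/cos^2(57.8) = 3.522

3.522


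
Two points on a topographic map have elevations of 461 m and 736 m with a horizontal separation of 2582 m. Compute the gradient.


gradient = (736 - 461) / 2582 = 275 / 2582 = 0.1065

0.1065


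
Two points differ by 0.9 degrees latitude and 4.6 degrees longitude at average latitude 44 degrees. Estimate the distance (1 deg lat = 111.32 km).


dlat_km = 0.9 * 111.32 = 100.188
dlon_km = 4.6 * 111.32 * cos(44) ≈ 368.354
dist = sqrt(100.188^2 + 368.354^2) ≈ 381.7 km

381.7 km


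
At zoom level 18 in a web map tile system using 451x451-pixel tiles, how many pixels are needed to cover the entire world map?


tiles per axis = 2^18 = 262144
total tiles = 262144^2 = 68719476736
pixels per axis = 262144 * 451 = 118226944
total pixels = 118226944^2 = 13977610287579136

13977610287579136 pixels


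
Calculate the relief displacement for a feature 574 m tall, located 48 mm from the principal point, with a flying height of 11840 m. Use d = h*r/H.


d = h * r / H = 574 * 48 / 11840 = 2.33 mm

2.33 mm


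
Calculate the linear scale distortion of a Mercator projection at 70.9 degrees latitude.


SF = 1 / cos(70.9) = 1 / 0.327218 = 3.056

3.056


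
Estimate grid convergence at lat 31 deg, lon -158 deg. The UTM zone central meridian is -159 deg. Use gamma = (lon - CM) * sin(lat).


gamma = (-158 - -159) * sin(31) = 1 * 0.515038 = 0.515 degrees

0.515 degrees


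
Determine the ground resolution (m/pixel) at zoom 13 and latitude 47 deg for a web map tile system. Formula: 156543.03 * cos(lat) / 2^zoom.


res = 156543.03 * cos(47) / 2^13 = 156543.03 * 0.68199836 / 8192 = 13.03 m/pixel

13.03 m/pixel


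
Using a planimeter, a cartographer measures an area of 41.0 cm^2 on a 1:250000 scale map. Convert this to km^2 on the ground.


ground_area = 41.0 * (250000/100)^2 = 256250000.0 m^2 = 256.25 km^2

256.25 km^2


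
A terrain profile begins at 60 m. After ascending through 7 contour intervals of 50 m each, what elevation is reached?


elevation = 60 + 7 * 50 = 410 m

410 m


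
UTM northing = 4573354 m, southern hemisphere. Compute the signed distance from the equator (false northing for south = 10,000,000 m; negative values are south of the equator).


For southern: actual = 4573354 - 10000000 = -5426646 m

-5426646 m


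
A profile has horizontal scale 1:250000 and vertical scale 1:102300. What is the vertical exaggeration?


VE = horizontal_scale / vertical_scale = 250000 / 102300 ≈ 2.4

2.4x


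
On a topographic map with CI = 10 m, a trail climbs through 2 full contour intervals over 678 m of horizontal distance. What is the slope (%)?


elevation change = 2 * 10 = 20 m
slope = 20 / 678 * 100 = 2.9%

2.9%


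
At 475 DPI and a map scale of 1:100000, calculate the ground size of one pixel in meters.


pixel_cm = 2.54 / 475 ≈ 0.005347 cm
ground = pixel_cm * 100000 / 100 = 2.54 * 100000 / (475 * 100) = 254000 / 47500 ≈ 5.35 m

5.35 m


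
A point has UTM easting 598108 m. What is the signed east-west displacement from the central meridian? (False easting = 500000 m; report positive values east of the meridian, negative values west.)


displacement = 598108 - 500000 = 98108 m

98108 m


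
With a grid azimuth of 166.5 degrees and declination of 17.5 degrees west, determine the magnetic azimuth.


magnetic azimuth = grid azimuth - declination (east +ve)
mag_az = 166.5 - -17.5 = 184.0 degrees

184.0 degrees


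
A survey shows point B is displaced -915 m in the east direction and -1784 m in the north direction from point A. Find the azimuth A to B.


az = atan2(-915, -1784) = -152.8 deg
adjusted to 0-360: 207.2 degrees

207.2 degrees


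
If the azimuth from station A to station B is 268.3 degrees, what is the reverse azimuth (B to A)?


back azimuth = (268.3 + 180) mod 360 = 88.3 degrees

88.3 degrees


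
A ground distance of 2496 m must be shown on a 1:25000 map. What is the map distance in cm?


map_cm = 2496 * 100 / 25000 = 9.984 cm ≈ 9.98 cm

9.98 cm


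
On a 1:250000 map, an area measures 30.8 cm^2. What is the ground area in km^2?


ground_area = 30.8 * (250000/100)^2 = 192500000.0 m^2 = 192.5 km^2

192.5 km^2


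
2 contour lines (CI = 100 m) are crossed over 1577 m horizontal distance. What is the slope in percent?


elevation change = 2 * 100 = 200 m
slope = 200 / 1577 * 100 = 12.7%

12.7%


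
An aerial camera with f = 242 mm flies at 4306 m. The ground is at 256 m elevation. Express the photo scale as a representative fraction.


scale = f / (H - h) = 242 mm / 4050 m = 242 / 4050000 = 1:16736

1:16736


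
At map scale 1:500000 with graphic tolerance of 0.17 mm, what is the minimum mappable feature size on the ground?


ground = 0.17 mm * 500000 / 1000 = 85.0 m

85.0 m


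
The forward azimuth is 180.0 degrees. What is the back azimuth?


back azimuth = (180.0 + 180) mod 360 = 0.0 degrees

0.0 degrees


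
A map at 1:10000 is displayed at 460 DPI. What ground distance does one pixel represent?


pixel_cm = 2.54 / 460 ≈ 0.005522 cm
ground = pixel_cm * 10000 / 100 = 2.54 * 10000 / (460 * 100) = 25400 / 46000 ≈ 0.55 m

0.55 m


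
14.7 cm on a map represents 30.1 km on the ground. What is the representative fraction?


ground = 30.1 km = 3010000 cm; RF denominator = ground / map = 3010000 / 14.7 ≈ 204762; RF = 1:204762

1:204762


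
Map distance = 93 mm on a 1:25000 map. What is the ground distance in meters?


ground = 93 mm * 25000 / 1000 = 2325.0 m

2325.0 m


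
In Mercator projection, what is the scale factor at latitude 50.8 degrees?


SF = 1 / cos(50.8) = 1 / 0.632029 = 1.582

1.582


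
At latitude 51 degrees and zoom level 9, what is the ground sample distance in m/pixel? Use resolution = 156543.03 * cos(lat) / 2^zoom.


res = 156543.03 * cos(51) / 2^9 = 156543.03 * 0.62932039 / 512 = 192.41 m/pixel

192.41 m/pixel


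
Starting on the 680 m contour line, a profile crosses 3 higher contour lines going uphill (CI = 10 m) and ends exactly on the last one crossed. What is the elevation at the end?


elevation = 680 + 3 * 10 = 710 m

710 m


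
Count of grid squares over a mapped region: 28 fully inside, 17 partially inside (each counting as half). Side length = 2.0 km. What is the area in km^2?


effective squares = 28 + 17 * 0.5 = 36.5
area = 36.5 * 4.0 = 146.0 km^2

146.0 km^2


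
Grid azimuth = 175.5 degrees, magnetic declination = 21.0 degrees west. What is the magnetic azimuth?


magnetic azimuth = grid azimuth - declination (east +ve)
mag_az = 175.5 - -21.0 = 196.5 degrees

196.5 degrees


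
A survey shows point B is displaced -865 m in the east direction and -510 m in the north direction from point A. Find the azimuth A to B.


az = atan2(-865, -510) = -120.5 deg
adjusted to 0-360: 239.5 degrees

239.5 degrees


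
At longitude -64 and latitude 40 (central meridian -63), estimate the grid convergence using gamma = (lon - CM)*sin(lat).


gamma = (-64 - -63) * sin(40) = -1 * 0.642788 = -0.643 degrees

-0.643 degrees


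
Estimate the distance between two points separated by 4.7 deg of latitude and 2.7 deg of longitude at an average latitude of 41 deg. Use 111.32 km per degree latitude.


dlat_km = 4.7 * 111.32 = 523.204
dlon_km = 2.7 * 111.32 * cos(41) ≈ 226.839
dist = sqrt(523.204^2 + 226.839^2) ≈ 570.3 km

570.3 km


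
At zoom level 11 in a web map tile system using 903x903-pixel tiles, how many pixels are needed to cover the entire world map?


tiles per axis = 2^11 = 2048
total tiles = 2048^2 = 4194304
pixels per axis = 2048 * 903 = 1849344
total pixels = 1849344^2 = 3420073230336

3420073230336 pixels


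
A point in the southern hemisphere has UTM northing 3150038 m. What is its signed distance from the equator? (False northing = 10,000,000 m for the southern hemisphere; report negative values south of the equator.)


For southern: actual = 3150038 - 10000000 = -6849962 m

-6849962 m


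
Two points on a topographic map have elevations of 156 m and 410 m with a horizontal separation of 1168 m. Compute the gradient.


gradient = (410 - 156) / 1168 = 254 / 1168 = 0.2175

0.2175


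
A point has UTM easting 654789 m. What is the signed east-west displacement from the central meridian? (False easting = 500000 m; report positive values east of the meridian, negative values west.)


displacement = 654789 - 500000 = 154789 m

154789 m


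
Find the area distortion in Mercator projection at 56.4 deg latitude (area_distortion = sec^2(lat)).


area_distortion = 1/cos^2(56.4) = 3.265

3.265


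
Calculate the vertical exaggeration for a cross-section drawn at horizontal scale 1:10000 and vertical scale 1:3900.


VE = horizontal_scale / vertical_scale = 10000 / 3900 ≈ 2.6

2.6x


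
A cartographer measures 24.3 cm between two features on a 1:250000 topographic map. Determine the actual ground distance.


ground = 24.3 cm * 250000 / 100 = 60750.0 m = 60.75 km

60.75 km


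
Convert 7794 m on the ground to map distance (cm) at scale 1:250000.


map_cm = 7794 * 100 / 250000 = 3.1176 cm ≈ 3.12 cm

3.12 cm


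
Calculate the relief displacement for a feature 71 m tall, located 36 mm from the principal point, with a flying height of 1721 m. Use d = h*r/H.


d = h * r / H = 71 * 36 / 1721 = 1.49 mm

1.49 mm


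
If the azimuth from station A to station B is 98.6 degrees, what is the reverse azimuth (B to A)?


back azimuth = (98.6 + 180) mod 360 = 278.6 degrees

278.6 degrees


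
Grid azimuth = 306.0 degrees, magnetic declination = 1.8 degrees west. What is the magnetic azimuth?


magnetic azimuth = grid azimuth - declination (east +ve)
mag_az = 306.0 - -1.8 = 307.8 degrees

307.8 degrees


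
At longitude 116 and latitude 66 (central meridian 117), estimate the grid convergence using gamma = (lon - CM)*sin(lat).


gamma = (116 - 117) * sin(66) = -1 * 0.913545 = -0.914 degrees

-0.914 degrees


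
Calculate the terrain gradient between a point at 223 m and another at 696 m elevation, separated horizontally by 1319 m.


gradient = (696 - 223) / 1319 = 473 / 1319 = 0.3586

0.3586


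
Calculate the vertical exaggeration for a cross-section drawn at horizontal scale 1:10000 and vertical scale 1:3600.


VE = horizontal_scale / vertical_scale = 10000 / 3600 ≈ 2.8

2.8x


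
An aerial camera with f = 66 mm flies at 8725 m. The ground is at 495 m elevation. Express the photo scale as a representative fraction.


scale = f / (H - h) = 66 mm / 8230 m = 66 / 8230000 = 1:124697

1:124697


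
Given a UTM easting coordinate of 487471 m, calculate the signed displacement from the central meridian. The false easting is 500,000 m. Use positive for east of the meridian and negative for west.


displacement = 487471 - 500000 = -12529 m

-12529 m


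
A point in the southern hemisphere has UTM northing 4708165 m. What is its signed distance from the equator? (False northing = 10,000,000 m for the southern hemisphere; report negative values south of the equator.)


For southern: actual = 4708165 - 10000000 = -5291835 m

-5291835 m


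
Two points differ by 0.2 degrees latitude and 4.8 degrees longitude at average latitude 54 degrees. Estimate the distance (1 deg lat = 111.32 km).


dlat_km = 0.2 * 111.32 = 22.264
dlon_km = 4.8 * 111.32 * cos(54) ≈ 314.075
dist = sqrt(22.264^2 + 314.075^2) ≈ 314.9 km

314.9 km


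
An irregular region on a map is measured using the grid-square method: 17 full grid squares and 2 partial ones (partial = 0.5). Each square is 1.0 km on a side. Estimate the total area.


effective squares = 17 + 2 * 0.5 = 18.0
area = 18.0 * 1.0 = 18.0 km^2

18.0 km^2


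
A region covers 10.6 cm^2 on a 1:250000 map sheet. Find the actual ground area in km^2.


ground_area = 10.6 * (250000/100)^2 = 66250000.0 m^2 = 66.25 km^2

66.25 km^2


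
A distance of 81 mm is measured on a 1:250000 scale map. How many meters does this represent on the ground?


ground = 81 mm * 250000 / 1000 = 20250.0 m

20250.0 m


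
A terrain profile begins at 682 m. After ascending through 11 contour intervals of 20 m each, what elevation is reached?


elevation = 682 + 11 * 20 = 902 m

902 m


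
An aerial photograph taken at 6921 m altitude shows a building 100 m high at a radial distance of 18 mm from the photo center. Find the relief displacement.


d = h * r / H = 100 * 18 / 6921 = 0.26 mm

0.26 mm


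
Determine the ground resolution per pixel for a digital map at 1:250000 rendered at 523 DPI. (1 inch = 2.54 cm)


pixel_cm = 2.54 / 523 ≈ 0.004857 cm
ground = pixel_cm * 250000 / 100 = 2.54 * 250000 / (523 * 100) = 635000 / 52300 ≈ 12.14 m

12.14 m


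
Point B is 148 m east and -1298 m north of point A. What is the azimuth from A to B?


az = atan2(148, -1298) = 173.5 deg
adjusted to 0-360: 173.5 degrees

173.5 degrees


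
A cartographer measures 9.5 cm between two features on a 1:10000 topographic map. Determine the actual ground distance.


ground = 9.5 cm * 10000 / 100 = 950.0 m

950.0 m


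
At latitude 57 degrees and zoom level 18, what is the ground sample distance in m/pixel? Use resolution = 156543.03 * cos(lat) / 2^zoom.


res = 156543.03 * cos(57) / 2^18 = 156543.03 * 0.54463904 / 262144 = 0.33 m/pixel

0.33 m/pixel


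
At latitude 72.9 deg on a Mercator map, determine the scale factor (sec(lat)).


SF = 1 / cos(72.9) = 1 / 0.29404 = 3.401

3.401


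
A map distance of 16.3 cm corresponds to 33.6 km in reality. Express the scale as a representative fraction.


ground = 33.6 km = 3360000 cm; RF denominator = ground / map = 3360000 / 16.3 ≈ 206135; RF = 1:206135

1:206135


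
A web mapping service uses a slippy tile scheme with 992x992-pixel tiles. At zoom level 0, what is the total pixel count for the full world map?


tiles per axis = 2^0 = 1
total tiles = 1^2 = 1
pixels per axis = 1 * 992 = 992
total pixels = 992^2 = 984064

984064 pixels


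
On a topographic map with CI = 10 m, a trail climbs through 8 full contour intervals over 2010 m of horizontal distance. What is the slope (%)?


elevation change = 8 * 10 = 80 m
slope = 80 / 2010 * 100 = 4.0%

4.0%


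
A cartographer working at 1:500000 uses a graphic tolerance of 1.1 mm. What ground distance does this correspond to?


ground = 1.1 mm * 500000 / 1000 = 550.0 m

550.0 m


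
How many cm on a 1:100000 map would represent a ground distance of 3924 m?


map_cm = 3924 * 100 / 100000 = 3.924 cm ≈ 3.92 cm

3.92 cm


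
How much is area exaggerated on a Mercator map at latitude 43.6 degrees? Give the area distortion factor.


area_distortion = 1/cos^2(43.6) = 1.907

1.907


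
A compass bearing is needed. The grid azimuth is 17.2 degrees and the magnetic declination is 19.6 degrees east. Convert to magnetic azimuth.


magnetic azimuth = grid azimuth - declination (east +ve)
mag_az = 17.2 - 19.6 = 357.6 degrees

357.6 degrees


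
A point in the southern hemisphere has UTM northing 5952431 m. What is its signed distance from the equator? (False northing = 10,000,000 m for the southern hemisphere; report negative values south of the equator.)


For southern: actual = 5952431 - 10000000 = -4047569 m

-4047569 m


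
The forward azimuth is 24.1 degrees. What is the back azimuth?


back azimuth = (24.1 + 180) mod 360 = 204.1 degrees

204.1 degrees


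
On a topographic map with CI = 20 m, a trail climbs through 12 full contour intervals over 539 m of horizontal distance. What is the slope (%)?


elevation change = 12 * 20 = 240 m
slope = 240 / 539 * 100 = 44.5%

44.5%


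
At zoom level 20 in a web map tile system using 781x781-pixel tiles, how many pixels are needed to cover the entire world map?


tiles per axis = 2^20 = 1048576
total tiles = 1048576^2 = 1099511627776
pixels per axis = 1048576 * 781 = 818937856
total pixels = 818937856^2 = 670659211989876736

670659211989876736 pixels


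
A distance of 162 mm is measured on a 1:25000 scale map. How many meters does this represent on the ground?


ground = 162 mm * 25000 / 1000 = 4050.0 m

4050.0 m


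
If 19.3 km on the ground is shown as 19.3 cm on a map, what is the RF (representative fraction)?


ground = 19.3 km = 1930000 cm; RF denominator = ground / map = 1930000 / 19.3 = 100000; RF = 1:100000

1:100000


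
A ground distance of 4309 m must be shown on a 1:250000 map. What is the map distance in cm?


map_cm = 4309 * 100 / 250000 = 1.7236 cm ≈ 1.72 cm

1.72 cm


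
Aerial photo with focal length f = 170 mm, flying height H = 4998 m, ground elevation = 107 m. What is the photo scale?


scale = f / (H - h) = 170 mm / 4891 m = 170 / 4891000 = 1:28771

1:28771


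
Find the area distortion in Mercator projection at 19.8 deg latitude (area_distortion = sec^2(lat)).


area_distortion = 1/cos^2(19.8) = 1.13

1.13


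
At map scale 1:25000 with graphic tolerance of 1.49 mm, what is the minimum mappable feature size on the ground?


ground = 1.49 mm * 25000 / 1000 = 37.25 m

37.25 m


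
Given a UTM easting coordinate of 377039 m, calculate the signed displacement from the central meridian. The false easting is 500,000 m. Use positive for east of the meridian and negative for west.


displacement = 377039 - 500000 = -122961 m

-122961 m


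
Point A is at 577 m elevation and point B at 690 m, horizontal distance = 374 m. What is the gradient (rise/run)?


gradient = (690 - 577) / 374 = 113 / 374 = 0.3021

0.3021


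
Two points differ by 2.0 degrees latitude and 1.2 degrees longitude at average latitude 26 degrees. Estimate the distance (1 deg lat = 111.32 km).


dlat_km = 2.0 * 111.32 = 222.64
dlon_km = 1.2 * 111.32 * cos(26) ≈ 120.065
dist = sqrt(222.64^2 + 120.065^2) ≈ 253.0 km

253.0 km
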